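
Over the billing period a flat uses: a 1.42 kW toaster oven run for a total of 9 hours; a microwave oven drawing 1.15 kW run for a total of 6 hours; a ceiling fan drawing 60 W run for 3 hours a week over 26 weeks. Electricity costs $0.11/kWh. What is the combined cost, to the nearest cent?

toaster oven: 1.42 kW × 9 h = 12.78 kWh
microwave oven: 1.15 kW × 6 h = 6.9 kWh
ceiling fan: Runtime = 3 h/week × 26 weeks = 78 h
ceiling fan: 0.06 kW × 78 h = 4.68 kWh
Total energy = 24.36 kWh
Cost = 24.36 × $0.11 = $2.68

$2.68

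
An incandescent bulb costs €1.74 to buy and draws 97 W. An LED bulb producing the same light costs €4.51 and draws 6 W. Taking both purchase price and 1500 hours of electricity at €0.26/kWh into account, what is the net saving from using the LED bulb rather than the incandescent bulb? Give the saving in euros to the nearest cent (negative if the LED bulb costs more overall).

incandescent bulb: €1.74 + (97/1000) kW × 1500 h × €0.26 = €1.74 + €37.83 = €39.57
LED bulb: €4.51 + (6/1000) kW × 1500 h × €0.26 = €4.51 + €2.34 = €6.85
Saving = €39.57 − €6.85 = €32.72

€32.72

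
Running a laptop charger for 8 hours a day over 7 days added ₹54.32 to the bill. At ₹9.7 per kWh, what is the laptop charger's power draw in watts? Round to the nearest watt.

100 W

Energy = ₹54.32 ÷ ₹9.7/kWh = 5.6 kWh
Runtime = 8 h/day × 7 days = 56 h
Power = 5.6 kWh ÷ 56 h = 0.1 kW = 100 W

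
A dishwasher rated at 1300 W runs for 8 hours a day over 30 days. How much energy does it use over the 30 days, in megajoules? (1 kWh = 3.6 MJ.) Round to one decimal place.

Runtime = 8 h/day × 30 days = 240 h
Energy = 1.3 kW × 240 h = 312 kWh
= 312 × 3.6 MJ = 1123.2 MJ

1123.2 MJ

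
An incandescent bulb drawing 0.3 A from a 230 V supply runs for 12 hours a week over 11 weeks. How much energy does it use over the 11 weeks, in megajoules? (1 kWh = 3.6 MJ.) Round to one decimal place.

32.8 MJ

Power = 0.3 A × 230 V = 69 W = 0.069 kW
Runtime = 12 h/week × 11 weeks = 132 h
Energy = 0.069 kW × 132 h = 9.108 kWh
= 9.108 × 3.6 MJ = 32.8 MJ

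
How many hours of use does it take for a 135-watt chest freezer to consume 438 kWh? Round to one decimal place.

3244.4 h

Hours = 438 kWh ÷ 0.135 kW = 3244.4 h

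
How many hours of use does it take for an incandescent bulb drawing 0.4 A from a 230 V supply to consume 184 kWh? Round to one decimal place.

Power = 0.4 A × 230 V = 92 W = 0.092 kW
Hours = 184 kWh ÷ 0.092 kW = 2000.0 h

2000.0 h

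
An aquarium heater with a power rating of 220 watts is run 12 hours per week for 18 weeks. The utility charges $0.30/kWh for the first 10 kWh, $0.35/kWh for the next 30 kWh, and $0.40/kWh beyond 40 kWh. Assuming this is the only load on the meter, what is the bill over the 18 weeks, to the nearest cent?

$16.51

Runtime = 12 h/week × 18 weeks = 216 h
Energy = 0.22 kW × 216 h = 47.52 kWh
Tier 1 (0–10 kWh): 10 × $0.30 = $3
Tier 2 (10–40 kWh): 30 × $0.35 = $10.5
Above 40 kWh: 7.52 × $0.40 = $3.008
Bill = $16.51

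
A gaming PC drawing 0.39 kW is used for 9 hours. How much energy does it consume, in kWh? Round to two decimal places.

3.51 kWh

Energy = 0.39 kW × 9 h = 3.51 kWh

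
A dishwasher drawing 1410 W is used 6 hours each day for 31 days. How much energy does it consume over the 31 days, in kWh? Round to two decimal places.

262.26 kWh

Runtime = 6 h/day × 31 days = 186 h
Energy = 1.41 kW × 186 h = 262.26 kWh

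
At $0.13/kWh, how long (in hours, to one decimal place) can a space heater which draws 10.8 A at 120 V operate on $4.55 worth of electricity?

Power = 10.8 A × 120 V = 1296 W = 1.296 kW
Energy available = $4.55 ÷ $0.13/kWh = 35 kWh
Hours = 35 kWh ÷ 1.296 kW = 27.0 h

27.0 h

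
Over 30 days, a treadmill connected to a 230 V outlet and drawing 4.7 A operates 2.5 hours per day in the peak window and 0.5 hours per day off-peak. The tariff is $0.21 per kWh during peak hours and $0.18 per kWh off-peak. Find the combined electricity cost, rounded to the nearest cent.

Power = 4.7 A × 230 V = 1081 W = 1.081 kW
Peak energy = 1.081 kW × 2.5 h × 30 = 81.075 kWh
Off-peak energy = 1.081 kW × 0.5 h × 30 = 16.215 kWh
Cost = 81.075 × $0.21 + 16.215 × $0.18 = $17.02575 + $2.9187 = $19.94

$19.94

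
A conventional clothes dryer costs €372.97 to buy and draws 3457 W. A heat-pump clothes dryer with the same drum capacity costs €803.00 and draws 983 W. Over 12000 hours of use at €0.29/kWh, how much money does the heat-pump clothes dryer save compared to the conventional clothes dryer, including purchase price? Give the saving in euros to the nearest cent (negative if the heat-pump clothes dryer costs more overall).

conventional clothes dryer: €372.97 + (3457/1000) kW × 12000 h × €0.29 = €372.97 + €12030.36 = €12403.33
heat-pump clothes dryer: €803.00 + (983/1000) kW × 12000 h × €0.29 = €803.00 + €3420.84 = €4223.84
Saving = €12403.33 − €4223.84 = €8179.49

€8179.49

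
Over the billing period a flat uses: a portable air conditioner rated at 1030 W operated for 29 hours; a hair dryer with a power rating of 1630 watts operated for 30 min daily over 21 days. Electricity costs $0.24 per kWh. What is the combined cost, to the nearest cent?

portable air conditioner: 1.03 kW × 29 h = 29.87 kWh
hair dryer: Runtime = 30 min × 21 = 630 min = 10.5 h
hair dryer: 1.63 kW × 10.5 h = 17.115 kWh
Total energy = 46.985 kWh
Cost = 46.985 × $0.24 = $11.28

$11.28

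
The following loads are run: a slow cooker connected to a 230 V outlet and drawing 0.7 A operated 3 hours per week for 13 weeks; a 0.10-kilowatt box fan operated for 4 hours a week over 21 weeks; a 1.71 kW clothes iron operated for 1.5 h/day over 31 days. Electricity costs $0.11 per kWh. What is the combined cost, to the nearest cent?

$10.36

slow cooker: Power = 0.7 A × 230 V = 161 W = 0.161 kW
slow cooker: Runtime = 3 h/week × 13 weeks = 39 h
slow cooker: 0.161 kW × 39 h = 6.279 kWh
box fan: Runtime = 4 h/week × 21 weeks = 84 h
box fan: 0.1 kW × 84 h = 8.4 kWh
clothes iron: Runtime = 1.5 h/day × 31 days = 46.5 h
clothes iron: 1.71 kW × 46.5 h = 79.515 kWh
Total energy = 94.194 kWh
Cost = 94.194 × $0.11 = $10.36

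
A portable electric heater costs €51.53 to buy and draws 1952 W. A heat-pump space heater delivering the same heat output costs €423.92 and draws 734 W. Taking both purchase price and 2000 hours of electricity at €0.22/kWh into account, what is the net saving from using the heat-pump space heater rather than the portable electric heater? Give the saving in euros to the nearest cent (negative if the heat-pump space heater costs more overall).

€163.53

portable electric heater: €51.53 + (1952/1000) kW × 2000 h × €0.22 = €51.53 + €858.88 = €910.41
heat-pump space heater: €423.92 + (734/1000) kW × 2000 h × €0.22 = €423.92 + €322.96 = €746.88
Saving = €910.41 − €746.88 = €163.53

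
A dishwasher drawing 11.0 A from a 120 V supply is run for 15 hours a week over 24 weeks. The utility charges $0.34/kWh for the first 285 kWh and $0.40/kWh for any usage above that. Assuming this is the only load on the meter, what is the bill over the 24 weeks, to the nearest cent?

Power = 11.0 A × 120 V = 1320 W = 1.32 kW
Runtime = 15 h/week × 24 weeks = 360 h
Energy = 1.32 kW × 360 h = 475.2 kWh
Tier 1 (0–285 kWh): 285 × $0.34 = $96.9
Above 285 kWh: 190.2 × $0.40 = $76.08
Bill = $172.98

$172.98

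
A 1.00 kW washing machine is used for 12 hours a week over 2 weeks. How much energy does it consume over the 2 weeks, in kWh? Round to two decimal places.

24.00 kWh

Runtime = 12 h/week × 2 weeks = 24 h
Energy = 1 kW × 24 h = 24 kWh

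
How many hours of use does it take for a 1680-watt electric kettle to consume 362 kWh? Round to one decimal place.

215.5 h

Hours = 362 kWh ÷ 1.68 kW = 215.5 h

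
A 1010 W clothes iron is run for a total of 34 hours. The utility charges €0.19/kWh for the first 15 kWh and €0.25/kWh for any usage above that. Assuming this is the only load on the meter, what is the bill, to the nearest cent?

Energy = 1.01 kW × 34 h = 34.34 kWh
Tier 1 (0–15 kWh): 15 × €0.19 = €2.85
Above 15 kWh: 19.34 × €0.25 = €4.835
Bill = €7.69

€7.69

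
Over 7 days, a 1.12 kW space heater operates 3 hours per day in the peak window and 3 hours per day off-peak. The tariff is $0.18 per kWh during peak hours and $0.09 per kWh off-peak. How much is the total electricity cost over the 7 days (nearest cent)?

Peak energy = 1.12 kW × 3 h × 7 = 23.52 kWh
Off-peak energy = 1.12 kW × 3 h × 7 = 23.52 kWh
Cost = 23.52 × $0.18 + 23.52 × $0.09 = $4.2336 + $2.1168 = $6.35

$6.35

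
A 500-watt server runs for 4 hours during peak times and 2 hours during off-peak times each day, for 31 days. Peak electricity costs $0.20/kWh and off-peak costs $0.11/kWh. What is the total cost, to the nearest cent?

Peak energy = 0.5 kW × 4 h × 31 = 62 kWh
Off-peak energy = 0.5 kW × 2 h × 31 = 31 kWh
Cost = 62 × $0.20 + 31 × $0.11 = $12.4 + $3.41 = $15.81

$15.81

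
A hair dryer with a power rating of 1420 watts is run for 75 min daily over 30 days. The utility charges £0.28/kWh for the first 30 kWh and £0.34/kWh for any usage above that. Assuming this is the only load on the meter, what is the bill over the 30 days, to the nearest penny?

£16.31

Runtime = 75 min × 30 = 2250 min = 37.5 h
Energy = 1.42 kW × 37.5 h = 53.25 kWh
Tier 1 (0–30 kWh): 30 × £0.28 = £8.4
Above 30 kWh: 23.25 × £0.34 = £7.905
Bill = £16.31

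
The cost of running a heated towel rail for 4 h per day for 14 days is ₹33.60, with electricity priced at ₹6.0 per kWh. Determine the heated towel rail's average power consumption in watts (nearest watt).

Energy = ₹33.60 ÷ ₹6.0/kWh = 5.6 kWh
Runtime = 4 h/day × 14 days = 56 h
Power = 5.6 kWh ÷ 56 h = 0.1 kW = 100 W

100 W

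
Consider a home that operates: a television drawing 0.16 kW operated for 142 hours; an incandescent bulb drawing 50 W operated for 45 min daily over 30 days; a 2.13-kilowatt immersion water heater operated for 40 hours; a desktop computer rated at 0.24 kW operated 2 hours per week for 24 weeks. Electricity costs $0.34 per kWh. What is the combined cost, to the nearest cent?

television: 0.16 kW × 142 h = 22.72 kWh
incandescent bulb: Runtime = 45 min × 30 = 1350 min = 22.5 h
incandescent bulb: 0.05 kW × 22.5 h = 1.125 kWh
immersion water heater: 2.13 kW × 40 h = 85.2 kWh
desktop computer: Runtime = 2 h/week × 24 weeks = 48 h
desktop computer: 0.24 kW × 48 h = 11.52 kWh
Total energy = 120.565 kWh
Cost = 120.565 × $0.34 = $40.99

$40.99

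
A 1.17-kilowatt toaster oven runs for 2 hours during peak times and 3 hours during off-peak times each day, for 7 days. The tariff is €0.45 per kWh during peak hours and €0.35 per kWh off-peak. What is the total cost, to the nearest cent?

Peak energy = 1.17 kW × 2 h × 7 = 16.38 kWh
Off-peak energy = 1.17 kW × 3 h × 7 = 24.57 kWh
Cost = 16.38 × €0.45 + 24.57 × €0.35 = €7.371 + €8.5995 = €15.97

€15.97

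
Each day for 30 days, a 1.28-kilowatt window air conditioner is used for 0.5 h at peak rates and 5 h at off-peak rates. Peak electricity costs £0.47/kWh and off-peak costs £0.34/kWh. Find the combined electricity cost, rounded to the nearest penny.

Peak energy = 1.28 kW × 0.5 h × 30 = 19.2 kWh
Off-peak energy = 1.28 kW × 5 h × 30 = 192 kWh
Cost = 19.2 × £0.47 + 192 × £0.34 = £9.024 + £65.28 = £74.30

£74.30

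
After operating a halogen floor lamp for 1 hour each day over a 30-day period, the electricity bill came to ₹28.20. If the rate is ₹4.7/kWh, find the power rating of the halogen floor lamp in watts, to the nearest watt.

200 W

Energy = ₹28.20 ÷ ₹4.7/kWh = 6 kWh
Runtime = 1 h/day × 30 days = 30 h
Power = 6 kWh ÷ 30 h = 0.2 kW = 200 W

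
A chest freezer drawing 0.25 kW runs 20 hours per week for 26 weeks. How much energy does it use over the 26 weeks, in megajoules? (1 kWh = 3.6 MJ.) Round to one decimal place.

468.0 MJ

Runtime = 20 h/week × 26 weeks = 520 h
Energy = 0.25 kW × 520 h = 130 kWh
= 130 × 3.6 MJ = 468.0 MJ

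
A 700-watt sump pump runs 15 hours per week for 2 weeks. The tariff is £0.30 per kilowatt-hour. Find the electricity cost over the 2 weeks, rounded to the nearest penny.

£6.30

Runtime = 15 h/week × 2 weeks = 30 h
Energy = 0.7 kW × 30 h = 21 kWh
Cost = 21 kWh × £0.30/kWh = £6.30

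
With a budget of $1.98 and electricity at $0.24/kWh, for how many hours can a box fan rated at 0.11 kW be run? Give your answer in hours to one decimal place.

75.0 h

Energy available = $1.98 ÷ $0.24/kWh = 8.25 kWh
Hours = 8.25 kWh ÷ 0.11 kW = 75.0 h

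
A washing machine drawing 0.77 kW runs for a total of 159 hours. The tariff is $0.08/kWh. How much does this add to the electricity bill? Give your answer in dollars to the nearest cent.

Energy = 0.77 kW × 159 h = 122.43 kWh
Cost = 122.43 kWh × $0.08/kWh = $9.79

$9.79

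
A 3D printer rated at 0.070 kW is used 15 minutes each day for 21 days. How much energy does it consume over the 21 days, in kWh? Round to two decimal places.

Runtime = 15 min × 21 = 315 min = 5.25 h
Energy = 0.07 kW × 5.25 h = 0.3675 kWh ≈ 0.37 kWh

0.37 kWh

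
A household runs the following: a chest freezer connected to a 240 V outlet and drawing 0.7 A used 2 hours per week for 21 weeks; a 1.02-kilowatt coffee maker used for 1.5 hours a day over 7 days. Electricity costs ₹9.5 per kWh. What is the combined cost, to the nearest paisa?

₹168.78

chest freezer: Power = 0.7 A × 240 V = 168 W = 0.168 kW
chest freezer: Runtime = 2 h/week × 21 weeks = 42 h
chest freezer: 0.168 kW × 42 h = 7.056 kWh
coffee maker: Runtime = 1.5 h/day × 7 days = 10.5 h
coffee maker: 1.02 kW × 10.5 h = 10.71 kWh
Total energy = 17.766 kWh
Cost = 17.766 × ₹9.5 = ₹168.78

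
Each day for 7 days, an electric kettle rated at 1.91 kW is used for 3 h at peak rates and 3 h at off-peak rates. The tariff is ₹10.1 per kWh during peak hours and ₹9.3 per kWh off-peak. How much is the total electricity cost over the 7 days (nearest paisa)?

₹778.13

Peak energy = 1.91 kW × 3 h × 7 = 40.11 kWh
Off-peak energy = 1.91 kW × 3 h × 7 = 40.11 kWh
Cost = 40.11 × ₹10.1 + 40.11 × ₹9.3 = ₹405.111 + ₹373.023 = ₹778.13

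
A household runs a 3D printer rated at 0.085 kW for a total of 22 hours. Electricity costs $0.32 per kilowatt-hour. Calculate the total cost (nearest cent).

Energy = 0.085 kW × 22 h = 1.87 kWh
Cost = 1.87 kWh × $0.32/kWh = $0.60

$0.60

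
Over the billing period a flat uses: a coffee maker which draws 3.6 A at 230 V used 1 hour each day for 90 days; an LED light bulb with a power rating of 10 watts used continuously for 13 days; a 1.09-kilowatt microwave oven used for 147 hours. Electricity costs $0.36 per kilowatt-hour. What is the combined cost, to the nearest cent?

$85.63

coffee maker: Power = 3.6 A × 230 V = 828 W = 0.828 kW
coffee maker: Runtime = 1 h/day × 90 days = 90 h
coffee maker: 0.828 kW × 90 h = 74.52 kWh
LED light bulb: Runtime = 24 h × 13 = 312 h
LED light bulb: 0.01 kW × 312 h = 3.12 kWh
microwave oven: 1.09 kW × 147 h = 160.23 kWh
Total energy = 237.87 kWh
Cost = 237.87 × $0.36 = $85.63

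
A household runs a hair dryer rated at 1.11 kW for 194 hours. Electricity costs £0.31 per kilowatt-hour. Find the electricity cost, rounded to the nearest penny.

Energy = 1.11 kW × 194 h = 215.34 kWh
Cost = 215.34 kWh × £0.31/kWh = £66.76

£66.76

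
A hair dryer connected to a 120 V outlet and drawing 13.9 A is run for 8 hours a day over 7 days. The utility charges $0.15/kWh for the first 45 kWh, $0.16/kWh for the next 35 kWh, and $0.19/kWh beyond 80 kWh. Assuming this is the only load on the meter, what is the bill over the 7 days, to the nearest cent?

$14.90

Power = 13.9 A × 120 V = 1668 W = 1.668 kW
Runtime = 8 h/day × 7 days = 56 h
Energy = 1.668 kW × 56 h = 93.408 kWh
Tier 1 (0–45 kWh): 45 × $0.15 = $6.75
Tier 2 (45–80 kWh): 35 × $0.16 = $5.6
Above 80 kWh: 13.408 × $0.19 = $2.54752
Bill = $14.90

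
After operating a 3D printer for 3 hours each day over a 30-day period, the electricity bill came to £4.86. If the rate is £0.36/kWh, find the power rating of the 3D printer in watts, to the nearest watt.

Energy = £4.86 ÷ £0.36/kWh = 13.5 kWh
Runtime = 3 h/day × 30 days = 90 h
Power = 13.5 kWh ÷ 90 h = 0.15 kW = 150 W

150 W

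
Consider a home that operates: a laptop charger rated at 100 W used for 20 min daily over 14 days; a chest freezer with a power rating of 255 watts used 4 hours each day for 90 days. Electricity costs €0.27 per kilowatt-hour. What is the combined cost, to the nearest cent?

laptop charger: Runtime = 20 min × 14 = 280 min = 4.666666… h
laptop charger: 0.1 kW × 4.666666… h = 0.466666… kWh
chest freezer: Runtime = 4 h/day × 90 days = 360 h
chest freezer: 0.255 kW × 360 h = 91.8 kWh
Total energy = 92.266666… kWh
Cost = 92.266666… × €0.27 = €24.91

€24.91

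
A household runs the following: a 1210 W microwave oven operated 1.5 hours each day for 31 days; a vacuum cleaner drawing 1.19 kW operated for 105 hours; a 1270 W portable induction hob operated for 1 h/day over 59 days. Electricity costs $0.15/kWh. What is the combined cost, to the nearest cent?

microwave oven: Runtime = 1.5 h/day × 31 days = 46.5 h
microwave oven: 1.21 kW × 46.5 h = 56.265 kWh
vacuum cleaner: 1.19 kW × 105 h = 124.95 kWh
portable induction hob: Runtime = 1 h/day × 59 days = 59 h
portable induction hob: 1.27 kW × 59 h = 74.93 kWh
Total energy = 256.145 kWh
Cost = 256.145 × $0.15 = $38.42

$38.42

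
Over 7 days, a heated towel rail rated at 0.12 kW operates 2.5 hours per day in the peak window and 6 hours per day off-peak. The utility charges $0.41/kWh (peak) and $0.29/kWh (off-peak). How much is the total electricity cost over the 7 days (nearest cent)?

$2.32

Peak energy = 0.12 kW × 2.5 h × 7 = 2.1 kWh
Off-peak energy = 0.12 kW × 6 h × 7 = 5.04 kWh
Cost = 2.1 × $0.41 + 5.04 × $0.29 = $0.861 + $1.4616 = $2.32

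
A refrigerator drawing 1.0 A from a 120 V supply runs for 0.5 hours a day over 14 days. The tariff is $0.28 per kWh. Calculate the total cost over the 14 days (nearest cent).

Power = 1.0 A × 120 V = 120 W = 0.12 kW
Runtime = 0.5 h/day × 14 days = 7 h
Energy = 0.12 kW × 7 h = 0.84 kWh
Cost = 0.84 kWh × $0.28/kWh = $0.24

$0.24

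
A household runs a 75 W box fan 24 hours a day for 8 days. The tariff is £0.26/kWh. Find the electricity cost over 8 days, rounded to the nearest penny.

Runtime = 24 h × 8 = 192 h
Energy = 0.075 kW × 192 h = 14.4 kWh
Cost = 14.4 kWh × £0.26/kWh = £3.74

£3.74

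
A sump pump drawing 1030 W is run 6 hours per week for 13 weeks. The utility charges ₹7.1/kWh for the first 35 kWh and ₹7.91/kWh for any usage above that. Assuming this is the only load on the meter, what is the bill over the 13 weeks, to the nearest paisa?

Runtime = 6 h/week × 13 weeks = 78 h
Energy = 1.03 kW × 78 h = 80.34 kWh
Tier 1 (0–35 kWh): 35 × ₹7.1 = ₹248.5
Above 35 kWh: 45.34 × ₹7.91 = ₹358.6394
Bill = ₹607.14

₹607.14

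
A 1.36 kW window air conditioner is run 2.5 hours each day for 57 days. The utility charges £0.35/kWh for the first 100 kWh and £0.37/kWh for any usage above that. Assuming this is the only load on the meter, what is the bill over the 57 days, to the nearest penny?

£69.71

Runtime = 2.5 h/day × 57 days = 142.5 h
Energy = 1.36 kW × 142.5 h = 193.8 kWh
Tier 1 (0–100 kWh): 100 × £0.35 = £35
Above 100 kWh: 93.8 × £0.37 = £34.706
Bill = £69.71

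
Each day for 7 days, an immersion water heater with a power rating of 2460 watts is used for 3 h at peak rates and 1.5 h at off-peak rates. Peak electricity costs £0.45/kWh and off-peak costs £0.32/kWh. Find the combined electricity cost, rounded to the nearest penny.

£31.51

Peak energy = 2.46 kW × 3 h × 7 = 51.66 kWh
Off-peak energy = 2.46 kW × 1.5 h × 7 = 25.83 kWh
Cost = 51.66 × £0.45 + 25.83 × £0.32 = £23.247 + £8.2656 = £31.51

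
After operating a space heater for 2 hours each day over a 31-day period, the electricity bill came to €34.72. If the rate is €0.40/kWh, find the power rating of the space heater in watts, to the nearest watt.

1400 W

Energy = €34.72 ÷ €0.40/kWh = 86.8 kWh
Runtime = 2 h/day × 31 days = 62 h
Power = 86.8 kWh ÷ 62 h = 1.4 kW = 1400 W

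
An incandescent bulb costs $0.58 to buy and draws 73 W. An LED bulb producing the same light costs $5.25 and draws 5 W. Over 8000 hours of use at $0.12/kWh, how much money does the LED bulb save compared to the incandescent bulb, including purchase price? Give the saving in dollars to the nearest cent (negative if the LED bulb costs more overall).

$60.61

incandescent bulb: $0.58 + (73/1000) kW × 8000 h × $0.12 = $0.58 + $70.08 = $70.66
LED bulb: $5.25 + (5/1000) kW × 8000 h × $0.12 = $5.25 + $4.8 = $10.05
Saving = $70.66 − $10.05 = $60.61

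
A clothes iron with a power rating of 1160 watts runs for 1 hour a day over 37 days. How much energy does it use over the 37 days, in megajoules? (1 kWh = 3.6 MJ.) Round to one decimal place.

Runtime = 1 h/day × 37 days = 37 h
Energy = 1.16 kW × 37 h = 42.92 kWh
= 42.92 × 3.6 MJ = 154.5 MJ

154.5 MJ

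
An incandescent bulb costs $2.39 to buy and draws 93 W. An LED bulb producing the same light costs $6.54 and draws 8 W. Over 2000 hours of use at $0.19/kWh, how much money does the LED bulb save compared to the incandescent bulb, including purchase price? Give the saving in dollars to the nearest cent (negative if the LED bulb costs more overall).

$28.15

incandescent bulb: $2.39 + (93/1000) kW × 2000 h × $0.19 = $2.39 + $35.34 = $37.73
LED bulb: $6.54 + (8/1000) kW × 2000 h × $0.19 = $6.54 + $3.04 = $9.58
Saving = $37.73 − $9.58 = $28.15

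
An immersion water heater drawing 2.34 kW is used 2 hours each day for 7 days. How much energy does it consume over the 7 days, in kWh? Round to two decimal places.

Runtime = 2 h/day × 7 days = 14 h
Energy = 2.34 kW × 14 h = 32.76 kWh

32.76 kWh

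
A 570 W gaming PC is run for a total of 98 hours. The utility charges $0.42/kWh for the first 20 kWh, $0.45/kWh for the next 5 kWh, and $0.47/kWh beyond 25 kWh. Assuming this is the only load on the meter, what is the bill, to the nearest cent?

Energy = 0.57 kW × 98 h = 55.86 kWh
Tier 1 (0–20 kWh): 20 × $0.42 = $8.4
Tier 2 (20–25 kWh): 5 × $0.45 = $2.25
Above 25 kWh: 30.86 × $0.47 = $14.5042
Bill = $25.15

$25.15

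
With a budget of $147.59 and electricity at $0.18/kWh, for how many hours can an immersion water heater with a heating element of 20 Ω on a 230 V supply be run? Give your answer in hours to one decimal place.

310.0 h

Power = V²/R = 230²/20 = 2645 W = 2.645 kW
Energy available = $147.59 ÷ $0.18/kWh = 819.9444 kWh
Hours = 819.9444 kWh ÷ 2.645 kW = 310.0 h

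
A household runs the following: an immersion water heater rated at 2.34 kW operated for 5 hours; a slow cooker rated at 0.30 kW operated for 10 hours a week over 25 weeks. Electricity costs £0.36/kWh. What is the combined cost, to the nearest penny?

immersion water heater: 2.34 kW × 5 h = 11.7 kWh
slow cooker: Runtime = 10 h/week × 25 weeks = 250 h
slow cooker: 0.3 kW × 250 h = 75 kWh
Total energy = 86.7 kWh
Cost = 86.7 × £0.36 = £31.21

£31.21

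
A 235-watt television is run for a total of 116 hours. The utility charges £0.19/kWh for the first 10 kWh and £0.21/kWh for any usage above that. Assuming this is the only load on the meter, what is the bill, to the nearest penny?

£5.52

Energy = 0.235 kW × 116 h = 27.26 kWh
Tier 1 (0–10 kWh): 10 × £0.19 = £1.9
Above 10 kWh: 17.26 × £0.21 = £3.6246
Bill = £5.52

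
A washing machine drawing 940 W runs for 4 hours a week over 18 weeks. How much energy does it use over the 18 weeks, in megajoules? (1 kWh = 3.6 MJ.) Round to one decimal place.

Runtime = 4 h/week × 18 weeks = 72 h
Energy = 0.94 kW × 72 h = 67.68 kWh
= 67.68 × 3.6 MJ = 243.6 MJ

243.6 MJ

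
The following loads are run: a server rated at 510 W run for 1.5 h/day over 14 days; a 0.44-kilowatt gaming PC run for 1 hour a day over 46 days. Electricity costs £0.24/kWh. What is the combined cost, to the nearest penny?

£7.43

server: Runtime = 1.5 h/day × 14 days = 21 h
server: 0.51 kW × 21 h = 10.71 kWh
gaming PC: Runtime = 1 h/day × 46 days = 46 h
gaming PC: 0.44 kW × 46 h = 20.24 kWh
Total energy = 30.95 kWh
Cost = 30.95 × £0.24 = £7.43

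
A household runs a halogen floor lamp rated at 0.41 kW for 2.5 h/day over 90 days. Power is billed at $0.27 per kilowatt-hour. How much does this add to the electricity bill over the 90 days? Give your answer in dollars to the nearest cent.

Runtime = 2.5 h/day × 90 days = 225 h
Energy = 0.41 kW × 225 h = 92.25 kWh
Cost = 92.25 kWh × $0.27/kWh = $24.91

$24.91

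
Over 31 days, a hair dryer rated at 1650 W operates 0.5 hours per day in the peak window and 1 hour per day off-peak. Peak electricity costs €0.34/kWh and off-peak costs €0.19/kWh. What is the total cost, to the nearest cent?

Peak energy = 1.65 kW × 0.5 h × 31 = 25.575 kWh
Off-peak energy = 1.65 kW × 1 h × 31 = 51.15 kWh
Cost = 25.575 × €0.34 + 51.15 × €0.19 = €8.6955 + €9.7185 = €18.41

€18.41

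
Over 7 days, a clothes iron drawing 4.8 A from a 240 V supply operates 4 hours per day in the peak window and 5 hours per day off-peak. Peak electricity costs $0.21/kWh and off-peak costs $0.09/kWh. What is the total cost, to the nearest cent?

Power = 4.8 A × 240 V = 1152 W = 1.152 kW
Peak energy = 1.152 kW × 4 h × 7 = 32.256 kWh
Off-peak energy = 1.152 kW × 5 h × 7 = 40.32 kWh
Cost = 32.256 × $0.21 + 40.32 × $0.09 = $6.77376 + $3.6288 = $10.40

$10.40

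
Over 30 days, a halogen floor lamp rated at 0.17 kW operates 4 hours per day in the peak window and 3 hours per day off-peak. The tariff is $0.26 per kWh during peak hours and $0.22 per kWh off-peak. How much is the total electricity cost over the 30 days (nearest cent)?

$8.67

Peak energy = 0.17 kW × 4 h × 30 = 20.4 kWh
Off-peak energy = 0.17 kW × 3 h × 30 = 15.3 kWh
Cost = 20.4 × $0.26 + 15.3 × $0.22 = $5.304 + $3.366 = $8.67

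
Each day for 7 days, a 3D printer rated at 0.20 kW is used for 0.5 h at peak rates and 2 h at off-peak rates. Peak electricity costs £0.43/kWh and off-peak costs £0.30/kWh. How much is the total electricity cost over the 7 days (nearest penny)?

Peak energy = 0.2 kW × 0.5 h × 7 = 0.7 kWh
Off-peak energy = 0.2 kW × 2 h × 7 = 2.8 kWh
Cost = 0.7 × £0.43 + 2.8 × £0.30 = £0.301 + £0.84 = £1.14

£1.14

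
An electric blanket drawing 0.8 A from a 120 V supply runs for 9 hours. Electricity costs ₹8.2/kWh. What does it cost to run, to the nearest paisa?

₹7.08

Power = 0.8 A × 120 V = 96 W = 0.096 kW
Energy = 0.096 kW × 9 h = 0.864 kWh
Cost = 0.864 kWh × ₹8.2/kWh = ₹7.08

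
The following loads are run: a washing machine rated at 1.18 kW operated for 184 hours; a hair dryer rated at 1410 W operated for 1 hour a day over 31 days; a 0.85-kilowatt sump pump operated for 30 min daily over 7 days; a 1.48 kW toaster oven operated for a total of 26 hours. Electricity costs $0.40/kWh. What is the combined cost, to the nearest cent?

washing machine: 1.18 kW × 184 h = 217.12 kWh
hair dryer: Runtime = 1 h/day × 31 days = 31 h
hair dryer: 1.41 kW × 31 h = 43.71 kWh
sump pump: Runtime = 30 min × 7 = 210 min = 3.5 h
sump pump: 0.85 kW × 3.5 h = 2.975 kWh
toaster oven: 1.48 kW × 26 h = 38.48 kWh
Total energy = 302.285 kWh
Cost = 302.285 × $0.40 = $120.91

$120.91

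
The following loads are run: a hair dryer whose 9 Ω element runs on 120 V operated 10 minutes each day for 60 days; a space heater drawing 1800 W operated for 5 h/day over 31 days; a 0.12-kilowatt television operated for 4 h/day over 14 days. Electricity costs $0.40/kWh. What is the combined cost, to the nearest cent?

hair dryer: Power = V²/R = 120²/9 = 1600 W = 1.6 kW
hair dryer: Runtime = 10 min × 60 = 600 min = 10 h
hair dryer: 1.6 kW × 10 h = 16 kWh
space heater: Runtime = 5 h/day × 31 days = 155 h
space heater: 1.8 kW × 155 h = 279 kWh
television: Runtime = 4 h/day × 14 days = 56 h
television: 0.12 kW × 56 h = 6.72 kWh
Total energy = 301.72 kWh
Cost = 301.72 × $0.40 = $120.69

$120.69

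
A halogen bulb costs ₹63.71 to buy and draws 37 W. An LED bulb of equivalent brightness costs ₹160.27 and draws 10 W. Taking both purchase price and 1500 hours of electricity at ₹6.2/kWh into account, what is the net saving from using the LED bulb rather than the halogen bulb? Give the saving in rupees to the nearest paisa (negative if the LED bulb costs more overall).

₹154.54

halogen bulb: ₹63.71 + (37/1000) kW × 1500 h × ₹6.2 = ₹63.71 + ₹344.1 = ₹407.81
LED bulb: ₹160.27 + (10/1000) kW × 1500 h × ₹6.2 = ₹160.27 + ₹93 = ₹253.27
Saving = ₹407.81 − ₹253.27 = ₹154.54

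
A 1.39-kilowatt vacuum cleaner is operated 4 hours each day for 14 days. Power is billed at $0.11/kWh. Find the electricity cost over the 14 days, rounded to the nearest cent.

Runtime = 4 h/day × 14 days = 56 h
Energy = 1.39 kW × 56 h = 77.84 kWh
Cost = 77.84 kWh × $0.11/kWh = $8.56

$8.56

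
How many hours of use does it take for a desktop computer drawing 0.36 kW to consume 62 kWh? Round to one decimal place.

Hours = 62 kWh ÷ 0.36 kW = 172.2 h

172.2 h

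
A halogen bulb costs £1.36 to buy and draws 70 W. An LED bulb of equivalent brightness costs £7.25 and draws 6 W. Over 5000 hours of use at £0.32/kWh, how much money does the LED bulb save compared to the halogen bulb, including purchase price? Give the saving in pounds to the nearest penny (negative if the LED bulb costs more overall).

halogen bulb: £1.36 + (70/1000) kW × 5000 h × £0.32 = £1.36 + £112 = £113.36
LED bulb: £7.25 + (6/1000) kW × 5000 h × £0.32 = £7.25 + £9.6 = £16.85
Saving = £113.36 − £16.85 = £96.51

£96.51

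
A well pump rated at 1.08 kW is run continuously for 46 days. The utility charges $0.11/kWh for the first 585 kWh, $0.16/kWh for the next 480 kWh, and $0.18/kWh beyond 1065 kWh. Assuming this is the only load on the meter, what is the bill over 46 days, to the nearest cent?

Runtime = 24 h × 46 = 1104 h
Energy = 1.08 kW × 1104 h = 1192.32 kWh
Tier 1 (0–585 kWh): 585 × $0.11 = $64.35
Tier 2 (585–1065 kWh): 480 × $0.16 = $76.8
Above 1065 kWh: 127.32 × $0.18 = $22.9176
Bill = $164.07

$164.07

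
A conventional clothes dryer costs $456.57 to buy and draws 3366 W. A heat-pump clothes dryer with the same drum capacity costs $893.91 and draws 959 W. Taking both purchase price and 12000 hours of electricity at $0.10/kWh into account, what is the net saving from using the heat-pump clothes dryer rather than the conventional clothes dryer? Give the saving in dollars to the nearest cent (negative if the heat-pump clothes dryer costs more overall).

$2451.06

conventional clothes dryer: $456.57 + (3366/1000) kW × 12000 h × $0.10 = $456.57 + $4039.2 = $4495.77
heat-pump clothes dryer: $893.91 + (959/1000) kW × 12000 h × $0.10 = $893.91 + $1150.8 = $2044.71
Saving = $4495.77 − $2044.71 = $2451.06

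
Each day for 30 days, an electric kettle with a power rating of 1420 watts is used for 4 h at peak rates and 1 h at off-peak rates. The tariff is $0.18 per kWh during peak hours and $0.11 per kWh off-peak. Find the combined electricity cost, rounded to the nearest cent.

Peak energy = 1.42 kW × 4 h × 30 = 170.4 kWh
Off-peak energy = 1.42 kW × 1 h × 30 = 42.6 kWh
Cost = 170.4 × $0.18 + 42.6 × $0.11 = $30.672 + $4.686 = $35.36

$35.36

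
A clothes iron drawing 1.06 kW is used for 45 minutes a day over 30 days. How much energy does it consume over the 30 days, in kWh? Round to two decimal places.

Runtime = 45 min × 30 = 1350 min = 22.5 h
Energy = 1.06 kW × 22.5 h = 23.85 kWh

23.85 kWh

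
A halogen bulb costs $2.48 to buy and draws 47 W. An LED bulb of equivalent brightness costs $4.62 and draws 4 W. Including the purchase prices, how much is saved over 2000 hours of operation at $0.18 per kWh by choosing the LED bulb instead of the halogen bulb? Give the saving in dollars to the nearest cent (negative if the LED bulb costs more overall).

halogen bulb: $2.48 + (47/1000) kW × 2000 h × $0.18 = $2.48 + $16.92 = $19.4
LED bulb: $4.62 + (4/1000) kW × 2000 h × $0.18 = $4.62 + $1.44 = $6.06
Saving = $19.4 − $6.06 = $13.34

$13.34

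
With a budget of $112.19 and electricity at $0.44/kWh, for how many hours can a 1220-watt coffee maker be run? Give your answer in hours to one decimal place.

209.0 h

Energy available = $112.19 ÷ $0.44/kWh = 254.9773 kWh
Hours = 254.9773 kWh ÷ 1.22 kW = 209.0 h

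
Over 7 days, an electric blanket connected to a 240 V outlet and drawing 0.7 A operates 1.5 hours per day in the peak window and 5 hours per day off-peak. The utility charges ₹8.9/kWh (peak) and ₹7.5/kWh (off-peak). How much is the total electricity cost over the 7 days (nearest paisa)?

₹59.80

Power = 0.7 A × 240 V = 168 W = 0.168 kW
Peak energy = 0.168 kW × 1.5 h × 7 = 1.764 kWh
Off-peak energy = 0.168 kW × 5 h × 7 = 5.88 kWh
Cost = 1.764 × ₹8.9 + 5.88 × ₹7.5 = ₹15.6996 + ₹44.1 = ₹59.80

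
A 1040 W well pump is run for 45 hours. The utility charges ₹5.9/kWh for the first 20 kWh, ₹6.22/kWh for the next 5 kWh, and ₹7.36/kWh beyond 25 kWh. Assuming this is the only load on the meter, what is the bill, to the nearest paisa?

₹309.55

Energy = 1.04 kW × 45 h = 46.8 kWh
Tier 1 (0–20 kWh): 20 × ₹5.9 = ₹118
Tier 2 (20–25 kWh): 5 × ₹6.22 = ₹31.1
Above 25 kWh: 21.8 × ₹7.36 = ₹160.448
Bill = ₹309.55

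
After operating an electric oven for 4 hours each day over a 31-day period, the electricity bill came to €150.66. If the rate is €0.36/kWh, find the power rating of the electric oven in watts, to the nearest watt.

Energy = €150.66 ÷ €0.36/kWh = 418.5 kWh
Runtime = 4 h/day × 31 days = 124 h
Power = 418.5 kWh ÷ 124 h = 3.375 kW = 3375 W

3375 W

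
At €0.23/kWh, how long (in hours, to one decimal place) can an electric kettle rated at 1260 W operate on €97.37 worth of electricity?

336.0 h

Energy available = €97.37 ÷ €0.23/kWh = 423.3478 kWh
Hours = 423.3478 kWh ÷ 1.26 kW = 336.0 h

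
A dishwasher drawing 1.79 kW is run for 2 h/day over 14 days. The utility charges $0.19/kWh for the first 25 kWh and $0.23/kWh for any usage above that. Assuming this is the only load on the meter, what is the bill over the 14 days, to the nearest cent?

$10.53

Runtime = 2 h/day × 14 days = 28 h
Energy = 1.79 kW × 28 h = 50.12 kWh
Tier 1 (0–25 kWh): 25 × $0.19 = $4.75
Above 25 kWh: 25.12 × $0.23 = $5.7776
Bill = $10.53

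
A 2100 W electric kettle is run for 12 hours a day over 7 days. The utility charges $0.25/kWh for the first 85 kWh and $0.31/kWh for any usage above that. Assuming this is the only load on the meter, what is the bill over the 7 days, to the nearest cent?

$49.58

Runtime = 12 h/day × 7 days = 84 h
Energy = 2.1 kW × 84 h = 176.4 kWh
Tier 1 (0–85 kWh): 85 × $0.25 = $21.25
Above 85 kWh: 91.4 × $0.31 = $28.334
Bill = $49.58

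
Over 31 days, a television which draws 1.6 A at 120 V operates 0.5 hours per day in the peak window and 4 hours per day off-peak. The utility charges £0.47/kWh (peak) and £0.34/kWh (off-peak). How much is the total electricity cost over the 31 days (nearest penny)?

£9.49

Power = 1.6 A × 120 V = 192 W = 0.192 kW
Peak energy = 0.192 kW × 0.5 h × 31 = 2.976 kWh
Off-peak energy = 0.192 kW × 4 h × 31 = 23.808 kWh
Cost = 2.976 × £0.47 + 23.808 × £0.34 = £1.39872 + £8.09472 = £9.49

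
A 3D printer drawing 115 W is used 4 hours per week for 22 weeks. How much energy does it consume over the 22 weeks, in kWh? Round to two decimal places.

10.12 kWh

Runtime = 4 h/week × 22 weeks = 88 h
Energy = 0.115 kW × 88 h = 10.12 kWh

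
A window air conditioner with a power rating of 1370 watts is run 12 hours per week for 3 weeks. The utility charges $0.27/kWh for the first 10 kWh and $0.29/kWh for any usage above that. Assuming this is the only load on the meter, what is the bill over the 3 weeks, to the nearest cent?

$14.10

Runtime = 12 h/week × 3 weeks = 36 h
Energy = 1.37 kW × 36 h = 49.32 kWh
Tier 1 (0–10 kWh): 10 × $0.27 = $2.7
Above 10 kWh: 39.32 × $0.29 = $11.4028
Bill = $14.10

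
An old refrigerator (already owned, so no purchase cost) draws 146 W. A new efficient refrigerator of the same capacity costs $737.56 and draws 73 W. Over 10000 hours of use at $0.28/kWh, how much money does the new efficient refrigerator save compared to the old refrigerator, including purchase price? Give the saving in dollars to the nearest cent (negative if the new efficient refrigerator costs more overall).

old refrigerator: $0.00 + (146/1000) kW × 10000 h × $0.28 = $0.00 + $408.8 = $408.8
new efficient refrigerator: $737.56 + (73/1000) kW × 10000 h × $0.28 = $737.56 + $204.4 = $941.96
Saving = $408.8 − $941.96 = −$533.16

-$533.16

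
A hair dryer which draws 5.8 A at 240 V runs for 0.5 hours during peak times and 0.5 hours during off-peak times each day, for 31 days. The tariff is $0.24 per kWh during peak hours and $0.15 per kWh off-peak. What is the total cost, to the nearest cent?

$8.41

Power = 5.8 A × 240 V = 1392 W = 1.392 kW
Peak energy = 1.392 kW × 0.5 h × 31 = 21.576 kWh
Off-peak energy = 1.392 kW × 0.5 h × 31 = 21.576 kWh
Cost = 21.576 × $0.24 + 21.576 × $0.15 = $5.17824 + $3.2364 = $8.41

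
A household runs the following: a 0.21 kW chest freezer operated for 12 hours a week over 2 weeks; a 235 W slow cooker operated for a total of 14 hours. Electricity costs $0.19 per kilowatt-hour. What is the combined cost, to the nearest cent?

chest freezer: Runtime = 12 h/week × 2 weeks = 24 h
chest freezer: 0.21 kW × 24 h = 5.04 kWh
slow cooker: 0.235 kW × 14 h = 3.29 kWh
Total energy = 8.33 kWh
Cost = 8.33 × $0.19 = $1.58

$1.58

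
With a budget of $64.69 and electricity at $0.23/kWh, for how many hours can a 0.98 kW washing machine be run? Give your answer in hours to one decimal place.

287.0 h

Energy available = $64.69 ÷ $0.23/kWh = 281.2609 kWh
Hours = 281.2609 kWh ÷ 0.98 kW = 287.0 h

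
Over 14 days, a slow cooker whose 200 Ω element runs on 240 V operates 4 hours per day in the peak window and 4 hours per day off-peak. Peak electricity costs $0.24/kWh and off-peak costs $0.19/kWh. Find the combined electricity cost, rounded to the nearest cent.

$6.94

Power = V²/R = 240²/200 = 288 W = 0.288 kW
Peak energy = 0.288 kW × 4 h × 14 = 16.128 kWh
Off-peak energy = 0.288 kW × 4 h × 14 = 16.128 kWh
Cost = 16.128 × $0.24 + 16.128 × $0.19 = $3.87072 + $3.06432 = $6.94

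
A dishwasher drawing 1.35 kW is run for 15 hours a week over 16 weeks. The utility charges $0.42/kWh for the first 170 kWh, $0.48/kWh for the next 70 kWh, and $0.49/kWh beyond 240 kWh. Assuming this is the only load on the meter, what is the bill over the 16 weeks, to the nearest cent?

Runtime = 15 h/week × 16 weeks = 240 h
Energy = 1.35 kW × 240 h = 324 kWh
Tier 1 (0–170 kWh): 170 × $0.42 = $71.4
Tier 2 (170–240 kWh): 70 × $0.48 = $33.6
Above 240 kWh: 84 × $0.49 = $41.16
Bill = $146.16

$146.16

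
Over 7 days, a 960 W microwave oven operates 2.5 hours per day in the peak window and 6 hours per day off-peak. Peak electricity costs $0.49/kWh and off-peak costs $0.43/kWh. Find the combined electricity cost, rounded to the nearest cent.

$25.57

Peak energy = 0.96 kW × 2.5 h × 7 = 16.8 kWh
Off-peak energy = 0.96 kW × 6 h × 7 = 40.32 kWh
Cost = 16.8 × $0.49 + 40.32 × $0.43 = $8.232 + $17.3376 = $25.57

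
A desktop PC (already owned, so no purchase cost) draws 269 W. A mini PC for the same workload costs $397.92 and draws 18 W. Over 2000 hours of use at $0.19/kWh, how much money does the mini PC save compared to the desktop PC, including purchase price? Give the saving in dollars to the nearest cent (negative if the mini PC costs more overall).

-$302.54

desktop PC: $0.00 + (269/1000) kW × 2000 h × $0.19 = $0.00 + $102.22 = $102.22
mini PC: $397.92 + (18/1000) kW × 2000 h × $0.19 = $397.92 + $6.84 = $404.76
Saving = $102.22 − $404.76 = −$302.54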